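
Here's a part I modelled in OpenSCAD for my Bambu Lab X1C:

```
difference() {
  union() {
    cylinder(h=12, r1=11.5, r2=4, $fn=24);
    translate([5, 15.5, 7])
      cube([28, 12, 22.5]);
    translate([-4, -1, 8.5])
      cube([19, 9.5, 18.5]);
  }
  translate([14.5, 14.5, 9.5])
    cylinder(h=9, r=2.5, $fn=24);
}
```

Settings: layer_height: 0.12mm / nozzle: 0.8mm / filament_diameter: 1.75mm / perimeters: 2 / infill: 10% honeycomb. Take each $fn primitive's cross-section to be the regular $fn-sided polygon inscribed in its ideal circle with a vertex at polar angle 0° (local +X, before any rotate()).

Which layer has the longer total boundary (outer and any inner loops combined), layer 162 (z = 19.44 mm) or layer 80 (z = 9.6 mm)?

layer 80 (z = 9.6 mm)

Layer 162 (z = 19.44): the cone is absent (z outside [0, 12]); the cube at (5, 15.5) (footprint 28×12) is included at this height (perimeter 80.00 mm); the cube at (-4, -1) (footprint 19×9.5) is included at this height (perimeter 57.00 mm); Taking the union: the 2 present regions are separate (no shared area or edge), so areas and boundary lengths simply add and each stays a separate island — boundary = 137.00 mm; the cylinder at (14.5, 14.5) does not reach this height (z outside [9.5, 18.5]); Subtracting the remaining from the first: none of the subtracted shapes is present at this height, so that combined region is unchanged — boundary = 137.00 mm. So its perimeter = 137.00 mm. Layer 80 (z = 9.6): the cone contributes a regular 24-gon of circumradius 5.500 (interpolated between r1=11.5 and r2=4 at t=0.800) (perimeter = 2·24·5.500·sin(180°/24) = 34.46 mm); the 28×12 cube at (5, 15.5) contributes its full rectangle (perimeter 80.00 mm); the cube at (-4, -1) (footprint 19×9.5) is included at this height (perimeter 57.00 mm); Merging all regions: the regions partially overlap (shared area 52.65 mm²), so the edge portions inside another operand are dropped and the merged outline is re-measured after clipping — boundary = 143.23 mm; the r=2.5 cylinder at (14.5, 14.5) contributes a regular 24-gon of circumradius 2.5 (perimeter = 2·24·2.500·sin(180°/24) = 15.66 mm); Taking the first minus the rest: starting from that combined region, the r=2.5 cylinder at (14.5, 14.5) partially overlaps it — only the 4.87 mm² overlap (of its 19.41 mm²) is removed, clipping the outline — boundary = 144.46 mm. So its perimeter = 144.46 mm. Layer 80 is larger (144.46 vs 137.00 mm).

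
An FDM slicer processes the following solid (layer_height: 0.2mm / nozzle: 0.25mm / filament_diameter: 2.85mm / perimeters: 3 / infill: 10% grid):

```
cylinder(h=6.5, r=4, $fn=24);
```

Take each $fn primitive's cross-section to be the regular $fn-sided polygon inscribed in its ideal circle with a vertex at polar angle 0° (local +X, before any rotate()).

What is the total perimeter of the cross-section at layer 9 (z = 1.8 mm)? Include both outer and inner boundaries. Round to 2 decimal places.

25.06 mm

At z = 1.8 mm: the cylinder: section is a regular 24-gon, circumradius r=4 (perimeter = 2·24·4.000·sin(180°/24) = 25.06 mm). Overall, the cross-section is a single solid region. Total boundary length (outer) = 25.06 mm.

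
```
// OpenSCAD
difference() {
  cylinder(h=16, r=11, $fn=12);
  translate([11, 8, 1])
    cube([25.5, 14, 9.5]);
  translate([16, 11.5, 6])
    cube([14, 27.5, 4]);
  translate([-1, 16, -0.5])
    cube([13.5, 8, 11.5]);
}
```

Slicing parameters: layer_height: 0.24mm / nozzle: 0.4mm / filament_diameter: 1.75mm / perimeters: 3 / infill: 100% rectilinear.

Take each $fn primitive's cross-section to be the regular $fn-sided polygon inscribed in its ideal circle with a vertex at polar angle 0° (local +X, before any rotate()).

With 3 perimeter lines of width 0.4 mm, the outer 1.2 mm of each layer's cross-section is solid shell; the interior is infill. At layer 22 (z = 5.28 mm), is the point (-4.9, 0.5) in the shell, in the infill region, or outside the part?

infill

At z = 5.28 mm: the cylinder: section is a regular 12-gon, circumradius r=11; the 25.5×14 cube at (11, 8) contributes its full rectangle; the cube at (16, 11.5) is absent (z outside [6, 10]); the cube at (-1, 16) is present — its section is the full 13.5×8 rectangle; After the difference (first − rest): starting from the r=11 cylinder, the 25.5×14 cube at (11, 8) misses the remaining region (no effect); the 13.5×8 cube at (-1, 16) misses the remaining region (no effect) — 1 connected region. Overall, the cross-section is a single solid region. The nearest boundary edge runs (-11.00, 0.00)→(-9.53, 5.50); distance from the point to it = 5.76 mm. The point is inside the cross-section and 5.76 mm from the nearest boundary — more than the 1.2 mm shell width (3 × 0.4), so it's in the infill interior.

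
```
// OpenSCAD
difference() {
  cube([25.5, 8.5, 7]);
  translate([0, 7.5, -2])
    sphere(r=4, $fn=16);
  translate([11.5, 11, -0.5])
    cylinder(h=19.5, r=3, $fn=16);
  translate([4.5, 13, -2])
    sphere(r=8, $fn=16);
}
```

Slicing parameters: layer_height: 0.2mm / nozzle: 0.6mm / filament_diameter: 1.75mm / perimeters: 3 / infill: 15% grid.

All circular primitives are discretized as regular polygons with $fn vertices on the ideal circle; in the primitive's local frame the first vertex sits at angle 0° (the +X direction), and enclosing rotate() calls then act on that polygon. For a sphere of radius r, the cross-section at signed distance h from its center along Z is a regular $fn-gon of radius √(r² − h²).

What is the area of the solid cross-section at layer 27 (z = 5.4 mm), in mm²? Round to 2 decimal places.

215.75 mm²

At z = 5.4 mm: the cube is present — its section is the full 25.5×8.5 rectangle (area 216.75 mm²); the sphere at (0, 7.5) does not reach this height (|z−center|=7.400 > r=4); the cylinder at (11.5, 11): section is a regular 16-gon, circumradius r=3 (area = (16/2)·3.000²·sin(360°/16) = 27.55 mm²); the sphere at (4.5, 13): section is a regular 16-gon, circumradius = √(r²−h²) = √(8²−7.4²) = 3.040 (area = (16/2)·3.040²·sin(360°/16) = 28.29 mm²); Subtracting the remaining from the first: starting from the 25.5×8.5 cube (216.75 mm²), the r=3 cylinder at (11.5, 11) partially overlaps it — only the 1.00 mm² overlap (of its 27.55 mm²) is removed, clipping the outline; the r=8 sphere at (4.5, 13) misses the remaining region (no effect) — area = 215.75 mm². Overall, the cross-section is a single solid region. Net area = 215.75 mm².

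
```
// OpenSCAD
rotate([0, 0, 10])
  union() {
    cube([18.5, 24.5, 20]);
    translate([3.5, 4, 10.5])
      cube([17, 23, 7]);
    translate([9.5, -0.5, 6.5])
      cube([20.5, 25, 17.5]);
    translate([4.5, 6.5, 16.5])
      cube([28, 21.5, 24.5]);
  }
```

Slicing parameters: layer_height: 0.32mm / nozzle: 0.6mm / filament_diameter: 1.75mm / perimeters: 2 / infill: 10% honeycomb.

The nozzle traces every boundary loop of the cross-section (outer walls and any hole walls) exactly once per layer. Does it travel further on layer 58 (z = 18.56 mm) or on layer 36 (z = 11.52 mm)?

Layer 58 (z = 18.56): the cube is present — its section is the full 18.5×24.5 rectangle (perimeter 86.00 mm); the cube at (3.5, 4) is not intersected at this z (z outside [10.5, 17.5]); the cube at (9.5, -0.5) (footprint 20.5×25) is included at this height (perimeter 91.00 mm); the 28×21.5 cube at (4.5, 6.5) contributes its full rectangle (perimeter 99.00 mm); Taking the union: the regions partially overlap (shared area 679.50 mm²), so the edge portions inside another operand are dropped and the merged outline is re-measured after clipping — boundary = 122.00 mm; (whole slice rotated 10° about Z — lengths, areas and connectivity unchanged). So its perimeter = 122.00 mm. Layer 36 (z = 11.52): the 18.5×24.5 cube contributes its full rectangle (perimeter 86.00 mm); the cube at (3.5, 4) is present — its section is the full 17×23 rectangle (perimeter 80.00 mm); the cube at (9.5, -0.5) (footprint 20.5×25) is included at this height (perimeter 91.00 mm); the cube at (4.5, 6.5) is absent (z outside [16.5, 41]); Merging all regions: the regions partially overlap (shared area 569.00 mm²), so the edge portions inside another operand are dropped and the merged outline is re-measured after clipping — boundary = 115.00 mm; (rotated 10° about Z; rotation is an isometry so areas/perimeters/island counts are preserved). So its perimeter = 115.00 mm. Layer 58 is larger (122.00 vs 115.00 mm).

layer 58 (z = 18.56 mm)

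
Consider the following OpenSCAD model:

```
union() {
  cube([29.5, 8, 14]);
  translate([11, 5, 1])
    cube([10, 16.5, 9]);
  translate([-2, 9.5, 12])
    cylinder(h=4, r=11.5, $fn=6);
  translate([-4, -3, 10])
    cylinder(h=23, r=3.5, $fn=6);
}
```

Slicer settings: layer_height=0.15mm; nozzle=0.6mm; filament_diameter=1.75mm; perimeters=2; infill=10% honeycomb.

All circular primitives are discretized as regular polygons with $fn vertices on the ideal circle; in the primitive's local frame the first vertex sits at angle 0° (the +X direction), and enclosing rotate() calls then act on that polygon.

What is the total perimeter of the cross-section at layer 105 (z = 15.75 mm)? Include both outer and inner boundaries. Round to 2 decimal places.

At z = 15.75 mm: the cube is not intersected at this z (z outside [0, 14]); the cube at (11, 5) is not intersected at this z (z outside [1, 10]); the r=11.5 cylinder at (-2, 9.5) contributes a regular 6-gon of circumradius 11.5 (perimeter = 2·6·11.500·sin(180°/6) = 69.00 mm); the r=3.5 cylinder at (-4, -3) contributes a regular 6-gon of circumradius 3.5 (perimeter = 2·6·3.500·sin(180°/6) = 21.00 mm); Merging all regions: the regions partially overlap (shared area 1.86 mm²), so the edge portions inside another operand are dropped and the merged outline is re-measured after clipping — boundary = 81.30 mm. Overall, the cross-section is a single solid region. Total boundary length (outer) = 81.30 mm.

81.30 mm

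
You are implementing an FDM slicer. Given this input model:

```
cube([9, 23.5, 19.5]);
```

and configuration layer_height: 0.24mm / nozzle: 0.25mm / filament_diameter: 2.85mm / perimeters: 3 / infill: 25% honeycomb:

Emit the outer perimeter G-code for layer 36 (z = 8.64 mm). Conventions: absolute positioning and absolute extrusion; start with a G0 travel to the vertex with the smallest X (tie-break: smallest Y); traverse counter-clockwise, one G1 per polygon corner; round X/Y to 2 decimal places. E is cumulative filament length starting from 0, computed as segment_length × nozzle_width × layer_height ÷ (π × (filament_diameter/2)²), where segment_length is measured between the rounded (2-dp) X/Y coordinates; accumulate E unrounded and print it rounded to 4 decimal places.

At z = 8.64 mm: the cube is present — its section is the full 9×23.5 rectangle. The outline is a single polygon with 4 vertices. Extrusion per mm of travel: 0.25 × 0.24 / (π × 1.425²) = 0.009405. Accumulating E over each segment gives final E = 0.6113.

G0 X0.00 Y0.00 Z8.64
G1 X9.00 Y0.00 E0.0846
G1 X9.00 Y23.50 E0.3057
G1 X0.00 Y23.50 E0.3903
G1 X0.00 Y0.00 E0.6113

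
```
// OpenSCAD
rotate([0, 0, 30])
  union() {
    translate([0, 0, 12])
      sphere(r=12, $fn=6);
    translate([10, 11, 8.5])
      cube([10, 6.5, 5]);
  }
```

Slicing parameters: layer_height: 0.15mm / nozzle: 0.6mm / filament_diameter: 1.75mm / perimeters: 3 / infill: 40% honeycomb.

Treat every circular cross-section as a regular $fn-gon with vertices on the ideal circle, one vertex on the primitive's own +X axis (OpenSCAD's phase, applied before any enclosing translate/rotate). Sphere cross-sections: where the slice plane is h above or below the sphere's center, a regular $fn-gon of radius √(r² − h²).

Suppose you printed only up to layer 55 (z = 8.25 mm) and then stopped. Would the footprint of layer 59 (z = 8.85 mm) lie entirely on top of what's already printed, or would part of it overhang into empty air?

Compare the two slices. At z = 8.25: the sphere: section is a regular 6-gon, circumradius = √(r²−h²) = √(12²−3.75²) = 11.399 (area = (6/2)·11.399²·sin(360°/6) = 337.59 mm²); the cube at (10, 11) is absent (z outside [8.5, 13.5]); Taking the union: only the r=12 sphere is present, so the union is just that shape — area = 337.59 mm²; (whole slice rotated 30° about Z — lengths, areas and connectivity unchanged). At z = 8.85: the sphere: section is a regular 6-gon, circumradius = √(r²−h²) = √(12²−3.15²) = 11.579 (area = (6/2)·11.579²·sin(360°/6) = 348.34 mm²); the cube at (10, 11) is present — its section is the full 10×6.5 rectangle (area 65.00 mm²); Merging all regions: the 2 present regions are separate (no shared area or edge), so areas and boundary lengths simply add and each stays a separate island — area = 413.34 mm²; (whole slice rotated 30° about Z — lengths, areas and connectivity unchanged). Checking containment: at z = 8.85 the cross-section extends beyond the z = 8.25 cross-section by about 75.76 mm².

part overhangs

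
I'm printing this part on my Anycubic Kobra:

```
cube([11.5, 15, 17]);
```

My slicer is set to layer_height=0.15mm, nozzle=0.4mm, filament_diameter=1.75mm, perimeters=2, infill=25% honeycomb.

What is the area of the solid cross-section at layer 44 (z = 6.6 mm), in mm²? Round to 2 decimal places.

At z = 6.6 mm: the cube (footprint 11.5×15) is included at this height (area 172.50 mm²). Overall, the cross-section is a single solid region. Net area = 172.50 mm².

172.50 mm²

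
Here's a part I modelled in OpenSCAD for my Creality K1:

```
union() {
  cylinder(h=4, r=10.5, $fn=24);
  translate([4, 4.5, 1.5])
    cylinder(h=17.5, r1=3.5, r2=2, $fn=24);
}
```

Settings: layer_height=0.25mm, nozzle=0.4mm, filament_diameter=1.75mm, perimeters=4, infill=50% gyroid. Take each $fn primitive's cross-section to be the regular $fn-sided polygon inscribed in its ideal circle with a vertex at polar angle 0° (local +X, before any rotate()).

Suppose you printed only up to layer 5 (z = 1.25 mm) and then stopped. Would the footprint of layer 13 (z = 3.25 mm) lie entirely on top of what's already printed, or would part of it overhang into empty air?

entirely on top

Compare the two slices. At z = 1.25: the cylinder: section is a regular 24-gon, circumradius r=10.5 (area = (24/2)·10.500²·sin(360°/24) = 342.42 mm²); the cone at (4, 4.5) does not reach this height (z outside [1.5, 19]); Merging all regions: only the r=10.5 cylinder is present, so the union is just that shape — area = 342.42 mm². At z = 3.25: the r=10.5 cylinder gives a regular 24-gon of circumradius 10.5 (constant along its height) (area = (24/2)·10.500²·sin(360°/24) = 342.42 mm²); the cone at (4, 4.5) (r1=3.5→r2=2) has section circumradius 3.350 here — a regular 24-gon (area = (24/2)·3.350²·sin(360°/24) = 34.86 mm²); Merging all regions: the cone at (4, 4.5) lies entirely inside the r=10.5 cylinder, so the union is just the r=10.5 cylinder — area = 342.42 mm². Checking containment: the cross-section at z = 3.25 is a subset of the cross-section at z = 1.25.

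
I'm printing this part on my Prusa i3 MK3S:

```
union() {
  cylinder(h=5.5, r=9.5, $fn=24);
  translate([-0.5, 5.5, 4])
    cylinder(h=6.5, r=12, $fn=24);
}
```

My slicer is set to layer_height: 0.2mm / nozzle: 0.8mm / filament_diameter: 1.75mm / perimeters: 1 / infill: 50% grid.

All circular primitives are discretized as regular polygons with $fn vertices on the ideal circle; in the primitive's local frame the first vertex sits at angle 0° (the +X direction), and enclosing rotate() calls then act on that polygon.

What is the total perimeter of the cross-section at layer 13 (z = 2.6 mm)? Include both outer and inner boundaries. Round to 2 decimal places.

At z = 2.6 mm: the r=9.5 cylinder gives a regular 24-gon of circumradius 9.5 (constant along its height) (perimeter = 2·24·9.500·sin(180°/24) = 59.52 mm); the cylinder at (-0.5, 5.5) is absent (z outside [4, 10.5]); Combining (union): only the r=9.5 cylinder is present, so the union is just that shape — boundary = 59.52 mm. Overall, the cross-section is a single solid region. Total boundary length (outer) = 59.52 mm.

59.52 mm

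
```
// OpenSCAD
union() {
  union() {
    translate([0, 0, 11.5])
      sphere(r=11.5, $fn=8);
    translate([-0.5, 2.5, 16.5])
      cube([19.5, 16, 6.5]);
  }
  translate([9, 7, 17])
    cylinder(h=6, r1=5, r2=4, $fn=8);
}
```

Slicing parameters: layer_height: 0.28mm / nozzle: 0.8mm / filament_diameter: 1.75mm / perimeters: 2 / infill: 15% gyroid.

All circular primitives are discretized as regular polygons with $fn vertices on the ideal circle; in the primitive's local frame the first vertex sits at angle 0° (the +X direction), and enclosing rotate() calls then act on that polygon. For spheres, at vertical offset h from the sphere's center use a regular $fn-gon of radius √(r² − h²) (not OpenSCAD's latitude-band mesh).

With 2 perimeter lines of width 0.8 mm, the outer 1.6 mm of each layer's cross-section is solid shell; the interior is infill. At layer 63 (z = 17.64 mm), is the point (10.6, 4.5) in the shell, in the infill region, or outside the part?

infill

At z = 17.64 mm: the sphere: section is a regular 8-gon, circumradius = √(r²−h²) = √(11.5²−6.14²) = 9.724; the 19.5×16 cube at (-0.5, 2.5) contributes its full rectangle; Taking the union: the regions partially overlap (shared area 47.40 mm²), so overlapping operands fuse into one piece — 1 connected region; the cone at (9, 7) (r1=5→r2=4) has section circumradius 4.893 here — a regular 8-gon; Taking the union: the regions partially overlap (shared area 67.45 mm²), so overlapping operands fuse into one piece — 1 connected region. Overall, the cross-section is a single solid region. The nearest boundary edge runs (19.00, 2.50)→(9.95, 2.50); distance from the point to it = 2.00 mm. The point is inside the cross-section and 2.00 mm from the nearest boundary — more than the 1.6 mm shell width (2 × 0.8), so it's in the infill interior.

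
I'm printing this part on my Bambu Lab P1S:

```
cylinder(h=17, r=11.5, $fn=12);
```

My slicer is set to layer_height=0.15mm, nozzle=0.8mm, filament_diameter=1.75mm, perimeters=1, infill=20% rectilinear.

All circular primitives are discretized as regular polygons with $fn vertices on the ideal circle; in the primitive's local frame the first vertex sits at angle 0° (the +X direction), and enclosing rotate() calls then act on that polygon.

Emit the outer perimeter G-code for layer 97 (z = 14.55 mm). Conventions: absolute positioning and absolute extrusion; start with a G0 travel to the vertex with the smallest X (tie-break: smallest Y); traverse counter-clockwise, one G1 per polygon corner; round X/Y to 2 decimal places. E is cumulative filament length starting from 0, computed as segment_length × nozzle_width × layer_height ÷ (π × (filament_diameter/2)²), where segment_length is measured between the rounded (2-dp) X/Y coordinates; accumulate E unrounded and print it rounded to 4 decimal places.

At z = 14.55 mm: the r=11.5 cylinder gives a regular 12-gon of circumradius 11.5 (constant along its height). The outline is a single polygon with 12 vertices. Extrusion per mm of travel: 0.8 × 0.15 / (π × 0.875²) = 0.049890. Accumulating E over each segment gives final E = 3.5640.

G0 X-11.50 Y0.00 Z14.55
G1 X-9.96 Y-5.75 E0.2970
G1 X-5.75 Y-9.96 E0.5940
G1 X0.00 Y-11.50 E0.8910
G1 X5.75 Y-9.96 E1.1880
G1 X9.96 Y-5.75 E1.4850
G1 X11.50 Y0.00 E1.7820
G1 X9.96 Y5.75 E2.0790
G1 X5.75 Y9.96 E2.3760
G1 X0.00 Y11.50 E2.6730
G1 X-5.75 Y9.96 E2.9700
G1 X-9.96 Y5.75 E3.2670
G1 X-11.50 Y0.00 E3.5640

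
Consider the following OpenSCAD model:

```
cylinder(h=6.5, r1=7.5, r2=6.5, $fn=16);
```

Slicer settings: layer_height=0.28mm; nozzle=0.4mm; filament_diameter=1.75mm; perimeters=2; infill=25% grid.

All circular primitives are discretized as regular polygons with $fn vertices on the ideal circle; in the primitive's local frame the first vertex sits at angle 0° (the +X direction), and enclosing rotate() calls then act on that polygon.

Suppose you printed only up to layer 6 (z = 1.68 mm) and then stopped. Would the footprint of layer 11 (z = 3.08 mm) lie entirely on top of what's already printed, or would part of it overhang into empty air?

entirely on top

Compare the two slices. At z = 1.68: the cone contributes a regular 16-gon of circumradius 7.242 (interpolated between r1=7.5 and r2=6.5 at t=0.258) (area = (16/2)·7.242²·sin(360°/16) = 160.54 mm²). At z = 3.08: the cone: at t=0.474 of its height the radius interpolates to r₁+(r₂−r₁)t = 7.026, giving a regular 16-gon of that circumradius (area = (16/2)·7.026²·sin(360°/16) = 151.13 mm²). Checking containment: the cross-section at z = 3.08 is a subset of the cross-section at z = 1.68.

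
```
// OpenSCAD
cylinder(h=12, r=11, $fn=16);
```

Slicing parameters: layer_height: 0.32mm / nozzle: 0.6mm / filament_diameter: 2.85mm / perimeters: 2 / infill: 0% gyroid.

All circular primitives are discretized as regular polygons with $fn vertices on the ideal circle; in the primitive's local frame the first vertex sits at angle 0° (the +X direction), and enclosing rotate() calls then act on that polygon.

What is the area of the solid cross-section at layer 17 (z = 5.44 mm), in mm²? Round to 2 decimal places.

At z = 5.44 mm: the cylinder: section is a regular 16-gon, circumradius r=11 (area = (16/2)·11.000²·sin(360°/16) = 370.44 mm²). Overall, the cross-section is a single solid region. Net area = 370.44 mm².

370.44 mm²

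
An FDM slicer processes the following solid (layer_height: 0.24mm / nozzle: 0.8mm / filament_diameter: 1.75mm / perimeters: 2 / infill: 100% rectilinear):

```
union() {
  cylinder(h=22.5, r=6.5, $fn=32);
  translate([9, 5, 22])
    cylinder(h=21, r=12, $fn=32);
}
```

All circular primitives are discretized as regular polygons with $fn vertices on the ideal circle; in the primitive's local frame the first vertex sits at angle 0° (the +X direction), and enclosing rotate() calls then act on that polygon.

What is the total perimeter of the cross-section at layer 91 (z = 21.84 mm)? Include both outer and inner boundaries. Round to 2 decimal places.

40.78 mm

At z = 21.84 mm: the r=6.5 cylinder contributes a regular 32-gon of circumradius 6.5 (perimeter = 2·32·6.500·sin(180°/32) = 40.78 mm); the cylinder at (9, 5) is not intersected at this z (z outside [22, 43]); Taking the union: only the r=6.5 cylinder is present, so the union is just that shape — boundary = 40.78 mm. Overall, the cross-section is a single solid region. Total boundary length (outer) = 40.78 mm.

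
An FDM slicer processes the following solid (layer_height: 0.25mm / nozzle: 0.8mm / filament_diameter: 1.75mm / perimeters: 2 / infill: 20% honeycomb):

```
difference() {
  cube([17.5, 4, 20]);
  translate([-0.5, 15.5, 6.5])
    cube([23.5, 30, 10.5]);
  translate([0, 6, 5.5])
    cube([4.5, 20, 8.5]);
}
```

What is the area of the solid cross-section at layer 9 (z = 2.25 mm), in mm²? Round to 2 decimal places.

At z = 2.25 mm: the 17.5×4 cube contributes its full rectangle (area 70.00 mm²); the cube at (-0.5, 15.5) does not reach this height (z outside [6.5, 17]); the cube at (0, 6) is absent (z outside [5.5, 14]); Subtracting the remaining from the first: none of the subtracted shapes is present at this height, so the 17.5×4 cube is unchanged — area = 70.00 mm². Overall, the cross-section is a single solid region. Net area = 70.00 mm².

70.00 mm²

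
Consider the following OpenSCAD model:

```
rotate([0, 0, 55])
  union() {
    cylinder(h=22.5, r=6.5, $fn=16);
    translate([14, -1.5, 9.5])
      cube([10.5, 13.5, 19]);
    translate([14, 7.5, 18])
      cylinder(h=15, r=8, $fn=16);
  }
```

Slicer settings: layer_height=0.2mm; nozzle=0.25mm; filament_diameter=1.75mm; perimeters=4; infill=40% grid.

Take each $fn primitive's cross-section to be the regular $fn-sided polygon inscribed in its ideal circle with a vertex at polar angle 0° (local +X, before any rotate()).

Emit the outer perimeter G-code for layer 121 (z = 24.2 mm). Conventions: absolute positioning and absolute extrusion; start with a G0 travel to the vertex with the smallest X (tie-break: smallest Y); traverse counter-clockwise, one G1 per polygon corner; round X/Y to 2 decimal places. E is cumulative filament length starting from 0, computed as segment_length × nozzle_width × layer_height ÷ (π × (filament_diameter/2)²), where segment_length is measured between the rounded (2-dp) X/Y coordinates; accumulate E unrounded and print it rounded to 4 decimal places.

G0 X-5.99 Y14.38 Z24.20
G1 X-4.86 Y11.47 E0.0649
G1 X-2.70 Y9.22 E0.1297
G1 X0.15 Y7.96 E0.1945
G1 X3.28 Y7.89 E0.2596
G1 X6.18 Y9.02 E0.3243
G1 X8.44 Y11.18 E0.3893
G1 X9.26 Y10.61 E0.4100
G1 X15.28 Y19.21 E0.6283
G1 X4.22 Y26.95 E0.9089
G1 X1.89 Y23.62 E0.9934
G1 X0.50 Y23.65 E1.0223
G1 X-2.41 Y22.52 E1.0871
G1 X-4.67 Y20.36 E1.1521
G1 X-5.92 Y17.50 E1.2170
G1 X-5.99 Y14.38 E1.2819

At z = 24.2 mm: the cylinder is not intersected at this z (z outside [0, 22.5]); the cube at (14, -1.5) (footprint 10.5×13.5) is included at this height; the cylinder at (14, 7.5): section is a regular 16-gon, circumradius r=8; Combining (union): the regions partially overlap (shared area 82.48 mm²), so overlapping operands fuse into one piece — 1 connected region; (rotated 55° about Z; rotation is an isometry so areas/perimeters/island counts are preserved). The outline is a single polygon with 15 vertices. Extrusion per mm of travel: 0.25 × 0.2 / (π × 0.875²) = 0.020788. Accumulating E over each segment gives final E = 1.2819.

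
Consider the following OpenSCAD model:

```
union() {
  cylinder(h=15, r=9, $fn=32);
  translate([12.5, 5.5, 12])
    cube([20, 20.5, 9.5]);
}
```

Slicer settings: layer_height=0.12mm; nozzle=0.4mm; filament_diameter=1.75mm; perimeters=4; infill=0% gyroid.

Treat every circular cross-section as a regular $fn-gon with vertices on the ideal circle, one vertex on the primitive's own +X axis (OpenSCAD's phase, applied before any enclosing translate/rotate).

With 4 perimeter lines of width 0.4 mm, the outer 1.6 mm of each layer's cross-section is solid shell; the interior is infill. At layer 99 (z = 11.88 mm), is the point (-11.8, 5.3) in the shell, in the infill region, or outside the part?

outside

At z = 11.88 mm: the r=9 cylinder gives a regular 32-gon of circumradius 9 (constant along its height); the cube at (12.5, 5.5) is not intersected at this z (z outside [12, 21.5]); Taking the union: only the r=9 cylinder is present, so the union is just that shape — 1 connected region. Overall, the cross-section is a single solid region. The nearest boundary edge runs (-7.48, 5.00)→(-8.31, 3.44); distance from the point to it = 3.95 mm. The point is not inside any of the regions above, so it lies outside the cross-section (3.95 mm from the nearest boundary).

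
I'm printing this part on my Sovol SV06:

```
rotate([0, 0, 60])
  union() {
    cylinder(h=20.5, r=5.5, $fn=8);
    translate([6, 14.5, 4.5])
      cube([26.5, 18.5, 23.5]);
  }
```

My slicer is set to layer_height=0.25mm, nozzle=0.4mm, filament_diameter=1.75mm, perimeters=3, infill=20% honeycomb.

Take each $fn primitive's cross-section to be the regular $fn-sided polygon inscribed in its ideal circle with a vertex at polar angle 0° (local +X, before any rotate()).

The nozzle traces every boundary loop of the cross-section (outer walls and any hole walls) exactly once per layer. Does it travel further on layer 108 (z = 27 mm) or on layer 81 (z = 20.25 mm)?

layer 81 (z = 20.25 mm)

Layer 108 (z = 27): the cylinder is absent (z outside [0, 20.5]); the cube at (6, 14.5) (footprint 26.5×18.5) is included at this height (perimeter 90.00 mm); Taking the union: only the 26.5×18.5 cube at (6, 14.5) is present, so the union is just that shape — boundary = 90.00 mm; (rotated 60° about Z; rotation is an isometry so areas/perimeters/island counts are preserved). So its perimeter = 90.00 mm. Layer 81 (z = 20.25): the r=5.5 cylinder gives a regular 8-gon of circumradius 5.5 (constant along its height) (perimeter = 2·8·5.500·sin(180°/8) = 33.68 mm); the cube at (6, 14.5) (footprint 26.5×18.5) is included at this height (perimeter 90.00 mm); Taking the union: the 2 present regions are separate (no shared area or edge), so areas and boundary lengths simply add and each stays a separate island — boundary = 123.68 mm; (whole slice rotated 60° about Z — lengths, areas and connectivity unchanged). So its perimeter = 123.68 mm. Layer 81 is larger (123.68 vs 90.00 mm).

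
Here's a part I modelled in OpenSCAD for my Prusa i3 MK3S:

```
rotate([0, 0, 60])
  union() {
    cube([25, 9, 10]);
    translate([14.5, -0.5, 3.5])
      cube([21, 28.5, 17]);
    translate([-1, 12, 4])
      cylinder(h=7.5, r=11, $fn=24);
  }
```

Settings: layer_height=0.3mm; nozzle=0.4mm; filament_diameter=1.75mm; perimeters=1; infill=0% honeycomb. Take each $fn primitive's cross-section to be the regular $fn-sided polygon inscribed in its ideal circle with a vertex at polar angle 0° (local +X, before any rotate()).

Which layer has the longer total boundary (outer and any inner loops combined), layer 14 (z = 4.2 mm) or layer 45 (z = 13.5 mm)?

Layer 14 (z = 4.2): the cube is present — its section is the full 25×9 rectangle (perimeter 68.00 mm); the cube at (14.5, -0.5) (footprint 21×28.5) is included at this height (perimeter 99.00 mm); the cylinder at (-1, 12): section is a regular 24-gon, circumradius r=11 (perimeter = 2·24·11.000·sin(180°/24) = 68.92 mm); Taking the union: the regions partially overlap (shared area 148.11 mm²), so the edge portions inside another operand are dropped and the merged outline is re-measured after clipping — boundary = 166.30 mm; (rotated 60° about Z; rotation is an isometry so areas/perimeters/island counts are preserved). So its perimeter = 166.30 mm. Layer 45 (z = 13.5): the cube does not reach this height (z outside [0, 10]); the 21×28.5 cube at (14.5, -0.5) contributes its full rectangle (perimeter 99.00 mm); the cylinder at (-1, 12) is not intersected at this z (z outside [4, 11.5]); Combining (union): only the 21×28.5 cube at (14.5, -0.5) is present, so the union is just that shape — boundary = 99.00 mm; (whole slice rotated 60° about Z — lengths, areas and connectivity unchanged). So its perimeter = 99.00 mm. Layer 14 is larger (166.30 vs 99.00 mm).

layer 14 (z = 4.2 mm)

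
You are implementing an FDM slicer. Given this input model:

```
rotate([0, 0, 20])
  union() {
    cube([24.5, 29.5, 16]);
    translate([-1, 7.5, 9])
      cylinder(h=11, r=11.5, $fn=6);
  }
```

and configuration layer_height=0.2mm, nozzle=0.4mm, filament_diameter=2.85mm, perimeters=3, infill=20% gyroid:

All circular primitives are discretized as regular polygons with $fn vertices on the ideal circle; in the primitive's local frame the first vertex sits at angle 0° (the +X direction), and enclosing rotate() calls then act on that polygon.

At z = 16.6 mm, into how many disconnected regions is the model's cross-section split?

1

At z = 16.6 mm: the cube is absent (z outside [0, 16]); the r=11.5 cylinder at (-1, 7.5) gives a regular 6-gon of circumradius 11.5 (constant along its height); Taking the union: only the r=11.5 cylinder at (-1, 7.5) is present, so the union is just that shape — 1 connected region; (rotated 20° about Z; rotation is an isometry so areas/perimeters/island counts are preserved). The result has 1 disconnected region.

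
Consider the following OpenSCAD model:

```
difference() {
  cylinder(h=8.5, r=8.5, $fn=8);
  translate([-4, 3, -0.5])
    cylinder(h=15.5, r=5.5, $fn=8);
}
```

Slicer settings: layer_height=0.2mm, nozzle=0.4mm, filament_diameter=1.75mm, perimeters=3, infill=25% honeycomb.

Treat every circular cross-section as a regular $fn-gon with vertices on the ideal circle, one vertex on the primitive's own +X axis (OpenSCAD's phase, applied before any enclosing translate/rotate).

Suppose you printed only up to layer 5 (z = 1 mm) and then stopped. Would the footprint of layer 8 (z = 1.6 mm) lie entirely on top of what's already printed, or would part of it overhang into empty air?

entirely on top

Compare the two slices. At z = 1: the r=8.5 cylinder gives a regular 8-gon of circumradius 8.5 (constant along its height) (area = (8/2)·8.500²·sin(360°/8) = 204.35 mm²); the r=5.5 cylinder at (-4, 3) contributes a regular 8-gon of circumradius 5.5 (area = (8/2)·5.500²·sin(360°/8) = 85.56 mm²); Taking the first minus the rest: starting from the r=8.5 cylinder (204.35 mm²), the r=5.5 cylinder at (-4, 3) partially overlaps it — only the 68.24 mm² overlap (of its 85.56 mm²) is removed, clipping the outline — area = 136.11 mm². At z = 1.6: the cylinder: section is a regular 8-gon, circumradius r=8.5 (area = (8/2)·8.500²·sin(360°/8) = 204.35 mm²); the cylinder at (-4, 3): section is a regular 8-gon, circumradius r=5.5 (area = (8/2)·5.500²·sin(360°/8) = 85.56 mm²); Subtracting the remaining from the first: starting from the r=8.5 cylinder (204.35 mm²), the r=5.5 cylinder at (-4, 3) partially overlaps it — only the 68.24 mm² overlap (of its 85.56 mm²) is removed, clipping the outline — area = 136.11 mm². Checking containment: the cross-section at z = 1.6 is a subset of the cross-section at z = 1.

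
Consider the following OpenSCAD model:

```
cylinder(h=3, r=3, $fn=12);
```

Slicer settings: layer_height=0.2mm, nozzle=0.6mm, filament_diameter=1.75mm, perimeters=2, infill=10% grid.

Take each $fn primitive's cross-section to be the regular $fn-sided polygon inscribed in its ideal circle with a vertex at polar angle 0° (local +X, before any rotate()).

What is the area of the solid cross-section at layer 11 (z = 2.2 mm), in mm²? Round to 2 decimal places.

At z = 2.2 mm: the r=3 cylinder contributes a regular 12-gon of circumradius 3 (area = (12/2)·3.000²·sin(360°/12) = 27.00 mm²). Overall, the cross-section is a single solid region. Net area = 27.00 mm².

27.00 mm²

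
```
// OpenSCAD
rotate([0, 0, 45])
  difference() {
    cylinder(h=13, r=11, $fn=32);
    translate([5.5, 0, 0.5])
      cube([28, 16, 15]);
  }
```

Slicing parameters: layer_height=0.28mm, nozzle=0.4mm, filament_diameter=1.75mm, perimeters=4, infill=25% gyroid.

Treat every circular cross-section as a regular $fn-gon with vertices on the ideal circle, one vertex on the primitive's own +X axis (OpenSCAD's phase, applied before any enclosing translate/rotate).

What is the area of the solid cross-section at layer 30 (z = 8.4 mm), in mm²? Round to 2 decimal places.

At z = 8.4 mm: the r=11 cylinder contributes a regular 32-gon of circumradius 11 (area = (32/2)·11.000²·sin(360°/32) = 377.69 mm²); the cube at (5.5, 0) is present — its section is the full 28×16 rectangle (area 448.00 mm²); Taking the first minus the rest: starting from the r=11 cylinder (377.69 mm²), the 28×16 cube at (5.5, 0) partially overlaps it — only the 36.76 mm² overlap (of its 448.00 mm²) is removed, clipping the outline — area = 340.94 mm²; (rotated 45° about Z; rotation is an isometry so areas/perimeters/island counts are preserved). Overall, the cross-section is a single solid region. Net area = 340.94 mm².

340.94 mm²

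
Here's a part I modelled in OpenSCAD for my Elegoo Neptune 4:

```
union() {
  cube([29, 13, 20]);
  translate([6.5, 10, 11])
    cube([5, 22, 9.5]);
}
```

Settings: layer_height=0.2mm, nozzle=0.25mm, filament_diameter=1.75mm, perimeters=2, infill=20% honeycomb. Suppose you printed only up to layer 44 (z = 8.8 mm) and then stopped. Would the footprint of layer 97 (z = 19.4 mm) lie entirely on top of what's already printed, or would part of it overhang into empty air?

Compare the two slices. At z = 8.8: the cube (footprint 29×13) is included at this height (area 377.00 mm²); the cube at (6.5, 10) does not reach this height (z outside [11, 20.5]); Combining (union): only the 29×13 cube is present, so the union is just that shape — area = 377.00 mm². At z = 19.4: the cube (footprint 29×13) is included at this height (area 377.00 mm²); the 5×22 cube at (6.5, 10) contributes its full rectangle (area 110.00 mm²); Taking the union: the regions partially overlap — summed areas 487.00 mm² minus the doubly-counted overlap 15.00 mm² gives 472.00 mm² — area = 472.00 mm². Checking containment: at z = 19.4 the cross-section extends beyond the z = 8.8 cross-section by about 95.00 mm².

part overhangs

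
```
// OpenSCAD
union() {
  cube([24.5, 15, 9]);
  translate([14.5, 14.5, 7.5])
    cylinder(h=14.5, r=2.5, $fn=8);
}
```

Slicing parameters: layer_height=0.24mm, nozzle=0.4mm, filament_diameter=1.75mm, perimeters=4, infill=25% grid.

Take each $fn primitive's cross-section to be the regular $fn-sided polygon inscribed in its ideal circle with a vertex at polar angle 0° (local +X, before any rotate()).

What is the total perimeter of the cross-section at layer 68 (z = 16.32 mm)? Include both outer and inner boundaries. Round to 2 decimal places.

At z = 16.32 mm: the cube does not reach this height (z outside [0, 9]); the r=2.5 cylinder at (14.5, 14.5) contributes a regular 8-gon of circumradius 2.5 (perimeter = 2·8·2.500·sin(180°/8) = 15.31 mm); Merging all regions: only the r=2.5 cylinder at (14.5, 14.5) is present, so the union is just that shape — boundary = 15.31 mm. Overall, the cross-section is a single solid region. Total boundary length (outer) = 15.31 mm.

15.31 mm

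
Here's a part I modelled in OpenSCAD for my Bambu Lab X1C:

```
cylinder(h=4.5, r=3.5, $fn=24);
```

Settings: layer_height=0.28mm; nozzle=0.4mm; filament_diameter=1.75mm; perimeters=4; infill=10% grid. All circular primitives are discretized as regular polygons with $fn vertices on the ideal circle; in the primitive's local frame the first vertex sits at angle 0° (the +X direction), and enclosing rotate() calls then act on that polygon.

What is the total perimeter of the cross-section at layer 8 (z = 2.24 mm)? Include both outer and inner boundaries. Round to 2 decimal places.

21.93 mm

At z = 2.24 mm: the r=3.5 cylinder gives a regular 24-gon of circumradius 3.5 (constant along its height) (perimeter = 2·24·3.500·sin(180°/24) = 21.93 mm). Overall, the cross-section is a single solid region. Total boundary length (outer) = 21.93 mm.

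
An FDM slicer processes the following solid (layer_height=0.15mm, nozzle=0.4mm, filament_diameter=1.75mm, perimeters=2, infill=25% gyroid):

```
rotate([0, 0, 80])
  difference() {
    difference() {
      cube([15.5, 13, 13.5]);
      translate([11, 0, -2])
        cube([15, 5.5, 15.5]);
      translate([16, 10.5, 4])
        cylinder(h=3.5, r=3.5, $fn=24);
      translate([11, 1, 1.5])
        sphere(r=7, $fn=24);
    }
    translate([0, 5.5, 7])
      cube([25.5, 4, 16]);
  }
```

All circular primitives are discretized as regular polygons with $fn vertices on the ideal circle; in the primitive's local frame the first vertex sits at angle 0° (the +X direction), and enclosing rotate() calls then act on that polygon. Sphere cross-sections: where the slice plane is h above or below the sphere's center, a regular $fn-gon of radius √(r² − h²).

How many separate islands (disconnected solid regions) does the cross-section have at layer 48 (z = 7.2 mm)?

At z = 7.2 mm: the 15.5×13 cube contributes its full rectangle; the 15×5.5 cube at (11, 0) contributes its full rectangle; the cylinder at (16, 10.5): section is a regular 24-gon, circumradius r=3.5; the sphere at (11, 1): section is a regular 24-gon, circumradius = √(r²−h²) = √(7²−5.7²) = 4.063; After the difference (first − rest): starting from the 15.5×13 cube, the 15×5.5 cube at (11, 0) partially overlaps it — only the 24.75 mm² overlap (of its 82.50 mm²) is removed, clipping the outline; the r=3.5 cylinder at (16, 10.5) partially overlaps it — only the 14.41 mm² overlap (of its 38.05 mm²) is removed, clipping the outline; the r=7 sphere at (11, 1) partially overlaps it — only the 16.82 mm² overlap (of its 51.28 mm²) is removed, clipping the outline — 1 connected region; the cube at (0, 5.5) (footprint 25.5×4) is included at this height; Taking the first minus the rest: starting from that combined region, the 25.5×4 cube at (0, 5.5) partially overlaps it — only the 57.15 mm² overlap (of its 102.00 mm²) is removed, clipping the outline — 2 connected regions; (whole slice rotated 80° about Z — lengths, areas and connectivity unchanged). Overall, the cross-section has 2 separate islands. Island count = 2.

2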